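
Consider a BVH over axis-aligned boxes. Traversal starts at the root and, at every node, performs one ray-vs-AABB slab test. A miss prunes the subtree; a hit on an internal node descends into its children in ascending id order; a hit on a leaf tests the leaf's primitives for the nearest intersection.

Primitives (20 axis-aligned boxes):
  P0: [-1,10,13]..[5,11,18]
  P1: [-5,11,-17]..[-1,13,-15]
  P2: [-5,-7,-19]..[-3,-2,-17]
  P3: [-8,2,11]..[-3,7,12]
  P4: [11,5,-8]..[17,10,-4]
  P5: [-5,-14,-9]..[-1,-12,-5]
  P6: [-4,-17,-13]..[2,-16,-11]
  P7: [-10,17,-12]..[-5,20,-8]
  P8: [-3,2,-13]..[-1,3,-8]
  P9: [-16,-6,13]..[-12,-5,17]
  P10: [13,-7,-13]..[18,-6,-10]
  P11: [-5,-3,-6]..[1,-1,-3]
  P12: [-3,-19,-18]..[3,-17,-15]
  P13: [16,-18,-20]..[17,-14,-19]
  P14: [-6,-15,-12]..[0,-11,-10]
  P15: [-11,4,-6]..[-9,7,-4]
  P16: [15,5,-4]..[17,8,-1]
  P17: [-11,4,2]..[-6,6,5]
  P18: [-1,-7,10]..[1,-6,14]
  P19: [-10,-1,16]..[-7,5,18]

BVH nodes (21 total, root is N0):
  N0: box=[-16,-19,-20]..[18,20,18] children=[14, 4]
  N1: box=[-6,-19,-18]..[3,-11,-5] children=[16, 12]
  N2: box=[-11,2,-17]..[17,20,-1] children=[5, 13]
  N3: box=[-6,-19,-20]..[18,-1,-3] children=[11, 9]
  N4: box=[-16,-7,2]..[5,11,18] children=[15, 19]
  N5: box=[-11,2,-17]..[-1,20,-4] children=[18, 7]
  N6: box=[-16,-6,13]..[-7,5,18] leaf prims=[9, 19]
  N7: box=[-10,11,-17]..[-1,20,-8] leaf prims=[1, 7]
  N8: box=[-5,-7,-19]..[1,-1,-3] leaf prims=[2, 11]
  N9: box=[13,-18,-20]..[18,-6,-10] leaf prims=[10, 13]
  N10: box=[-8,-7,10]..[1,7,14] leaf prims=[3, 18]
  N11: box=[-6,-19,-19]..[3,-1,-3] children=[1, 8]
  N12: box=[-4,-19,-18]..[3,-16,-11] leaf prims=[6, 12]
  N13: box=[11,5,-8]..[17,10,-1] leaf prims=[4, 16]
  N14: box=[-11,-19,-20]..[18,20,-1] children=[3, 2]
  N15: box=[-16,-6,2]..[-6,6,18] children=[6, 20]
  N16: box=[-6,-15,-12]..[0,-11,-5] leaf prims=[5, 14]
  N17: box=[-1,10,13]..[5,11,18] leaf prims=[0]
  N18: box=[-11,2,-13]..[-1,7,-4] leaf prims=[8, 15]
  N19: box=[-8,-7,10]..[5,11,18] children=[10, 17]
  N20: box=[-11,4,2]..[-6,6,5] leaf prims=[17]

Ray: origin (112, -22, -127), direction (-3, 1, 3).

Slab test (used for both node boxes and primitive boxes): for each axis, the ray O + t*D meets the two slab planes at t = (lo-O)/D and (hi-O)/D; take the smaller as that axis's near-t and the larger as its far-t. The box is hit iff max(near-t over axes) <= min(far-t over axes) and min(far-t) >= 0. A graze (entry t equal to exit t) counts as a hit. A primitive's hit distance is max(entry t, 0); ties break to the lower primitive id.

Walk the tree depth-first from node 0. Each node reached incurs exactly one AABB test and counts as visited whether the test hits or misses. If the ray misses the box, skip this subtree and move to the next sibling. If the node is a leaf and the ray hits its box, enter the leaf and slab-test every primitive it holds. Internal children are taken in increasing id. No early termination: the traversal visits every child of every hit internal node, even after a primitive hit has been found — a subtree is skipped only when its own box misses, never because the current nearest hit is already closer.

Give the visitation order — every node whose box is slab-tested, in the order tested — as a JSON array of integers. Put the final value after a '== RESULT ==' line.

Walk:
N0 x:[94/3,128/3] y:[3,42] z:[107/3,145/3] -> hit [107/3,42], descend [4, 14]
  N4 x:[107/3,128/3] y:[15,33] z:[43,145/3] -> miss, prune
  N14 x:[94/3,41] y:[3,42] z:[107/3,42] -> hit [107/3,41], descend [2, 3]
    N2 x:[95/3,41] y:[24,42] z:[110/3,42] -> hit [110/3,41], descend [5, 13]
      N5 x:[113/3,41] y:[24,42] z:[110/3,41] -> hit [113/3,41], descend [7, 18]
        N7 x:[113/3,122/3] y:[33,42] z:[110/3,119/3] -> hit [113/3,119/3] leaf, test {P1(miss), P7@t=39}
        N18 x:[113/3,41] y:[24,29] z:[38,41] -> miss, prune
      N13 x:[95/3,101/3] y:[27,32] z:[119/3,42] -> miss, prune
    N3 x:[94/3,118/3] y:[3,21] z:[107/3,124/3] -> miss, prune

order=[0, 4, 14, 2, 5, 7, 18, 13, 3]  |boxes|=9  |leaves|=1  hit=P7

== RESULT ==
[0, 4, 14, 2, 5, 7, 18, 13, 3]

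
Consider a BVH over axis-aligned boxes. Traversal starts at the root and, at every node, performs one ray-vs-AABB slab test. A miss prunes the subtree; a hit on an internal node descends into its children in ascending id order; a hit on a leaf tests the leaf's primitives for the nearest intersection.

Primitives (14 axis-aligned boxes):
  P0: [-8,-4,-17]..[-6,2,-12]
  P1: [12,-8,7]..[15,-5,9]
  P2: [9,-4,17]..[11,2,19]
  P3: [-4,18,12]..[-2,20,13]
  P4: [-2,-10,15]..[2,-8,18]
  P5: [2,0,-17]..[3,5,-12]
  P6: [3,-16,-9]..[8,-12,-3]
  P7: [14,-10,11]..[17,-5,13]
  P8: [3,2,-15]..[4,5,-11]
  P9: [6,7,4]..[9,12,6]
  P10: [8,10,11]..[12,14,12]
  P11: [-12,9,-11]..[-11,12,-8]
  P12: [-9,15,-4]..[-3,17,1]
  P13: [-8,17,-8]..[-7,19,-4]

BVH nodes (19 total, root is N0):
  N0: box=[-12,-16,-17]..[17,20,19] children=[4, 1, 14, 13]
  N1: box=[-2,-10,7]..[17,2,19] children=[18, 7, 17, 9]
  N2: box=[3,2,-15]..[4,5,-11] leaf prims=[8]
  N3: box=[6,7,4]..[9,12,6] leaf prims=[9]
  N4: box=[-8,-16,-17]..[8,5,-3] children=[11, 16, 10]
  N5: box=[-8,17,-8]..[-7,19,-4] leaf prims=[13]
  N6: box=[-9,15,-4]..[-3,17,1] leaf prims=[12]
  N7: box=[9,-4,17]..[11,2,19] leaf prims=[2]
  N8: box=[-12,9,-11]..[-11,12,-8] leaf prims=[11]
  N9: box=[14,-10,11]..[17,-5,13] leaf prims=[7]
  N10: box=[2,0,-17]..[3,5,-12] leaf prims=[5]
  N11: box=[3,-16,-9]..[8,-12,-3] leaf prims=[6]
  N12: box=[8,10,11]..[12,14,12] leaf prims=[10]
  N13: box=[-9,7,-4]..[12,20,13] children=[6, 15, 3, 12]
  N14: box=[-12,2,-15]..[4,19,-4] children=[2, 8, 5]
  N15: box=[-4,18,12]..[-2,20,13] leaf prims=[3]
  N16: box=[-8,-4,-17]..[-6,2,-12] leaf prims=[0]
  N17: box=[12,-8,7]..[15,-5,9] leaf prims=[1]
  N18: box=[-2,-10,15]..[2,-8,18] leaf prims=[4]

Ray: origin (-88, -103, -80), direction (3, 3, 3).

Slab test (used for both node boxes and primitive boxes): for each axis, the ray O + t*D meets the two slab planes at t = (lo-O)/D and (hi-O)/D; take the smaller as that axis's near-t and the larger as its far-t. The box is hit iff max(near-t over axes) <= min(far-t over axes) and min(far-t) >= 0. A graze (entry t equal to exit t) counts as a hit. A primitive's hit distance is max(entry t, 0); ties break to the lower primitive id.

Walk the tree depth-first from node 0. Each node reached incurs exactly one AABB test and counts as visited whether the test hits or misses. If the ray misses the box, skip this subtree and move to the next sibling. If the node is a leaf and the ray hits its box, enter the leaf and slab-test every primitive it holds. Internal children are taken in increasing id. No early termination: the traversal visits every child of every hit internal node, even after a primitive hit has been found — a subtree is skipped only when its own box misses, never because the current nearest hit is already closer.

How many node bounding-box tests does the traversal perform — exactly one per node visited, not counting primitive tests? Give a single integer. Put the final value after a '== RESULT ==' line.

Traverse from the root:
N0 x:[76/3,35] y:[29,41] z:[21,33] -> hit [29,33], descend [1, 4, 13, 14]
  N1 x:[86/3,35] y:[31,35] z:[29,33] -> hit [31,33], descend [7, 9, 17, 18]
    N7 x:[97/3,33] y:[33,35] z:[97/3,33] -> hit [33,33] leaf, test {P2@t=33}
    N9 x:[34,35] y:[31,98/3] z:[91/3,31] -> miss, prune
    N17 x:[100/3,103/3] y:[95/3,98/3] z:[29,89/3] -> miss, prune
    N18 x:[86/3,30] y:[31,95/3] z:[95/3,98/3] -> miss, prune
  N4 x:[80/3,32] y:[29,36] z:[21,77/3] -> miss, prune
  N13 x:[79/3,100/3] y:[110/3,41] z:[76/3,31] -> miss, prune
  N14 x:[76/3,92/3] y:[35,122/3] z:[65/3,76/3] -> miss, prune

Visited [0, 1, 7, 9, 17, 18, 4, 13, 14]. Tests: 9 box, 1 leaf. Nearest: P2.

== RESULT ==
9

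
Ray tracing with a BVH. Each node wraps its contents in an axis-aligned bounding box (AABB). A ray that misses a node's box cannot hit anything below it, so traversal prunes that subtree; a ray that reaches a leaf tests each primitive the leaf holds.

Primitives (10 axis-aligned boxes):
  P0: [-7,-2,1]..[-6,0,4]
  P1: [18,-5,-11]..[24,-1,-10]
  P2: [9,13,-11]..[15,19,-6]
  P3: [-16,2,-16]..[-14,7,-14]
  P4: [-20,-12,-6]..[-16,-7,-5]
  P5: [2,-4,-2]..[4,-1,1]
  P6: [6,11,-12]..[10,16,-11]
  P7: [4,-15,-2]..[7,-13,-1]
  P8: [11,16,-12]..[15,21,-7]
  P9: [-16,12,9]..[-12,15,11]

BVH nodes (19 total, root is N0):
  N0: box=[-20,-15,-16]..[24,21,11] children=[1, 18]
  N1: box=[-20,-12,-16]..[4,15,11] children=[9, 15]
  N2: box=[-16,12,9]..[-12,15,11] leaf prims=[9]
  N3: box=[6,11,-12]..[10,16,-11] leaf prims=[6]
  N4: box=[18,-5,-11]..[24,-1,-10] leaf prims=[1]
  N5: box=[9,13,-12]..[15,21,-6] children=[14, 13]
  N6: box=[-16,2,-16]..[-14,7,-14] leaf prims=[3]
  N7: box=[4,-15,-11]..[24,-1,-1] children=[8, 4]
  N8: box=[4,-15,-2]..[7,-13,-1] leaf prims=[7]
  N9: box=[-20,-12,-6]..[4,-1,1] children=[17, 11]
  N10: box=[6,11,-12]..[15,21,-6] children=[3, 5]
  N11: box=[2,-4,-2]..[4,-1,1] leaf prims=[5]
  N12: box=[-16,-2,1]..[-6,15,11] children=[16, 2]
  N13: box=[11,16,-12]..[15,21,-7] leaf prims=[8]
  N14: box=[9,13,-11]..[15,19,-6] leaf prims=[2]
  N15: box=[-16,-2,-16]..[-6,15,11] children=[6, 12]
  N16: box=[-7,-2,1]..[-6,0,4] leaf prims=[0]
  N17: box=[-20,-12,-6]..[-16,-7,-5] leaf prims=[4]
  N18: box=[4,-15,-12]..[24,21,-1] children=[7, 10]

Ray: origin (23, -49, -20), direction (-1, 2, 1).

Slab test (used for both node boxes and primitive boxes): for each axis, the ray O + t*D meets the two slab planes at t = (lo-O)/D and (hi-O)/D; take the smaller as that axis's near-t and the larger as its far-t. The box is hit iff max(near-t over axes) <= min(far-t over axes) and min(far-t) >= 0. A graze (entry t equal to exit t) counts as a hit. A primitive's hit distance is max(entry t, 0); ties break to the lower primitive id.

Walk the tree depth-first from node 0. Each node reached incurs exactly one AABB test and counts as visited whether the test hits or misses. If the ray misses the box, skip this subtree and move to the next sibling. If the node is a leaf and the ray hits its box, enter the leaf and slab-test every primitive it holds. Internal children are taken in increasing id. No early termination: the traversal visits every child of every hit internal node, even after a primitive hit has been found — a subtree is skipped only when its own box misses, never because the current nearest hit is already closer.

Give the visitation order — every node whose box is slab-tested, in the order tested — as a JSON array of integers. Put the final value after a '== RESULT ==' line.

Traverse from the root:
N0 x:[-1,43] y:[17,35] z:[4,31] -> hit [17,31], descend [1, 18]
  N1 x:[19,43] y:[37/2,32] z:[4,31] -> hit [19,31], descend [9, 15]
    N9 x:[19,43] y:[37/2,24] z:[14,21] -> hit [19,21], descend [11, 17]
      N11 x:[19,21] y:[45/2,24] z:[18,21] -> miss, prune
      N17 x:[39,43] y:[37/2,21] z:[14,15] -> miss, prune
    N15 x:[29,39] y:[47/2,32] z:[4,31] -> hit [29,31], descend [6, 12]
      N6 x:[37,39] y:[51/2,28] z:[4,6] -> miss, prune
      N12 x:[29,39] y:[47/2,32] z:[21,31] -> hit [29,31], descend [2, 16]
        N2 x:[35,39] y:[61/2,32] z:[29,31] -> miss, prune
        N16 x:[29,30] y:[47/2,49/2] z:[21,24] -> miss, prune
  N18 x:[-1,19] y:[17,35] z:[8,19] -> hit [17,19], descend [7, 10]
    N7 x:[-1,19] y:[17,24] z:[9,19] -> hit [17,19], descend [4, 8]
      N4 x:[-1,5] y:[22,24] z:[9,10] -> miss, prune
      N8 x:[16,19] y:[17,18] z:[18,19] -> hit [18,18] leaf, test {P7@t=18}
    N10 x:[8,17] y:[30,35] z:[8,14] -> miss, prune

Visited [0, 1, 9, 11, 17, 15, 6, 12, 2, 16, 18, 7, 4, 8, 10]. Tests: 15 box, 1 leaf. Nearest: P7.

== RESULT ==
[0, 1, 9, 11, 17, 15, 6, 12, 2, 16, 18, 7, 4, 8, 10]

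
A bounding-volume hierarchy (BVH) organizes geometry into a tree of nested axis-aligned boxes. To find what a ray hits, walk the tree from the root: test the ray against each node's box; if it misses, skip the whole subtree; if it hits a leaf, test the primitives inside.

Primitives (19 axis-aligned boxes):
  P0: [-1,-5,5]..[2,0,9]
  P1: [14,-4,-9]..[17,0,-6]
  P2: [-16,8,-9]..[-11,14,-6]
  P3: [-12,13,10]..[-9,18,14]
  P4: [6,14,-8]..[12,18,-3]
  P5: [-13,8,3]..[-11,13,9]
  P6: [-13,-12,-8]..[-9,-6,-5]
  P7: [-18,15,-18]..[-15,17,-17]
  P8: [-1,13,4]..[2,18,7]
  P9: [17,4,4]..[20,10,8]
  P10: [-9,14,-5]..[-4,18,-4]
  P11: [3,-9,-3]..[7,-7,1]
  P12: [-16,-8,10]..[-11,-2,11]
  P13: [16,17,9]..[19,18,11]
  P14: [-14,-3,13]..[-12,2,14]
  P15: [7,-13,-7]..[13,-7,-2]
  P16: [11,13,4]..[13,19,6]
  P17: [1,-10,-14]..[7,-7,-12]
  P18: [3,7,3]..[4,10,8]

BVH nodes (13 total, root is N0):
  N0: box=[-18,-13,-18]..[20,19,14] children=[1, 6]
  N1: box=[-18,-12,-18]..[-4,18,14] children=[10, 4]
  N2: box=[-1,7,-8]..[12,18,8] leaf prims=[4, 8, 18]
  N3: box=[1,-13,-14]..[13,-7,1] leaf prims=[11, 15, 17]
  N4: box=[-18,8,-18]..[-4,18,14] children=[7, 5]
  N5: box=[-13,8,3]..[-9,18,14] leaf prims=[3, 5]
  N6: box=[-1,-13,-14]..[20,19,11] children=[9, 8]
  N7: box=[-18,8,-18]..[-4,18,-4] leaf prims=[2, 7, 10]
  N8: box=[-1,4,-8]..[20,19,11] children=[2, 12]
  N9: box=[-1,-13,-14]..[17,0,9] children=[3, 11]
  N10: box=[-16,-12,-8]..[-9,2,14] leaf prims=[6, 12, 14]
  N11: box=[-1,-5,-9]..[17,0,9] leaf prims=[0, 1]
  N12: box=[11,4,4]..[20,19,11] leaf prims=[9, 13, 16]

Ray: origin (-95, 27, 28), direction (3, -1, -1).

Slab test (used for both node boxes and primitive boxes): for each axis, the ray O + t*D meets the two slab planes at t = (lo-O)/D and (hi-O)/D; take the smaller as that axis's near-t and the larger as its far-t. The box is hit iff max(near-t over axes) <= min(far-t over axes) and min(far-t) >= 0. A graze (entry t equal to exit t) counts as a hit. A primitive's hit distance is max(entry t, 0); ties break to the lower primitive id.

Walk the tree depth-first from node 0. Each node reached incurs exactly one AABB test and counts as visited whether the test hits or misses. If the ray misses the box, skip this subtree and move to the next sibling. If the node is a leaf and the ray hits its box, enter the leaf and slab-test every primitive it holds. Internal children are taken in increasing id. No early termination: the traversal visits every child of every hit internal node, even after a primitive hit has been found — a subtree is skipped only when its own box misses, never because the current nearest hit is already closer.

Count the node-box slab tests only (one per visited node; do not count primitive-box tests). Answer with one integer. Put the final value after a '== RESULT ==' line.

Walk:
N0 x:[77/3,115/3] y:[8,40] z:[14,46] -> hit [77/3,115/3], descend [1, 6]
  N1 x:[77/3,91/3] y:[9,39] z:[14,46] -> hit [77/3,91/3], descend [4, 10]
    N4 x:[77/3,91/3] y:[9,19] z:[14,46] -> miss, prune
    N10 x:[79/3,86/3] y:[25,39] z:[14,36] -> hit [79/3,86/3] leaf, test {P6(miss), P12(miss), P14(miss)}
  N6 x:[94/3,115/3] y:[8,40] z:[17,42] -> hit [94/3,115/3], descend [8, 9]
    N8 x:[94/3,115/3] y:[8,23] z:[17,36] -> miss, prune
    N9 x:[94/3,112/3] y:[27,40] z:[19,42] -> hit [94/3,112/3], descend [3, 11]
      N3 x:[32,36] y:[34,40] z:[27,42] -> hit [34,36] leaf, test {P11(miss), P15@t=34, P17(miss)}
      N11 x:[94/3,112/3] y:[27,32] z:[19,37] -> hit [94/3,32] leaf, test {P0(miss), P1(miss)}

Visited [0, 1, 4, 10, 6, 8, 9, 3, 11]. Tests: 9 box, 3 leaf. Nearest: P15.

== RESULT ==
9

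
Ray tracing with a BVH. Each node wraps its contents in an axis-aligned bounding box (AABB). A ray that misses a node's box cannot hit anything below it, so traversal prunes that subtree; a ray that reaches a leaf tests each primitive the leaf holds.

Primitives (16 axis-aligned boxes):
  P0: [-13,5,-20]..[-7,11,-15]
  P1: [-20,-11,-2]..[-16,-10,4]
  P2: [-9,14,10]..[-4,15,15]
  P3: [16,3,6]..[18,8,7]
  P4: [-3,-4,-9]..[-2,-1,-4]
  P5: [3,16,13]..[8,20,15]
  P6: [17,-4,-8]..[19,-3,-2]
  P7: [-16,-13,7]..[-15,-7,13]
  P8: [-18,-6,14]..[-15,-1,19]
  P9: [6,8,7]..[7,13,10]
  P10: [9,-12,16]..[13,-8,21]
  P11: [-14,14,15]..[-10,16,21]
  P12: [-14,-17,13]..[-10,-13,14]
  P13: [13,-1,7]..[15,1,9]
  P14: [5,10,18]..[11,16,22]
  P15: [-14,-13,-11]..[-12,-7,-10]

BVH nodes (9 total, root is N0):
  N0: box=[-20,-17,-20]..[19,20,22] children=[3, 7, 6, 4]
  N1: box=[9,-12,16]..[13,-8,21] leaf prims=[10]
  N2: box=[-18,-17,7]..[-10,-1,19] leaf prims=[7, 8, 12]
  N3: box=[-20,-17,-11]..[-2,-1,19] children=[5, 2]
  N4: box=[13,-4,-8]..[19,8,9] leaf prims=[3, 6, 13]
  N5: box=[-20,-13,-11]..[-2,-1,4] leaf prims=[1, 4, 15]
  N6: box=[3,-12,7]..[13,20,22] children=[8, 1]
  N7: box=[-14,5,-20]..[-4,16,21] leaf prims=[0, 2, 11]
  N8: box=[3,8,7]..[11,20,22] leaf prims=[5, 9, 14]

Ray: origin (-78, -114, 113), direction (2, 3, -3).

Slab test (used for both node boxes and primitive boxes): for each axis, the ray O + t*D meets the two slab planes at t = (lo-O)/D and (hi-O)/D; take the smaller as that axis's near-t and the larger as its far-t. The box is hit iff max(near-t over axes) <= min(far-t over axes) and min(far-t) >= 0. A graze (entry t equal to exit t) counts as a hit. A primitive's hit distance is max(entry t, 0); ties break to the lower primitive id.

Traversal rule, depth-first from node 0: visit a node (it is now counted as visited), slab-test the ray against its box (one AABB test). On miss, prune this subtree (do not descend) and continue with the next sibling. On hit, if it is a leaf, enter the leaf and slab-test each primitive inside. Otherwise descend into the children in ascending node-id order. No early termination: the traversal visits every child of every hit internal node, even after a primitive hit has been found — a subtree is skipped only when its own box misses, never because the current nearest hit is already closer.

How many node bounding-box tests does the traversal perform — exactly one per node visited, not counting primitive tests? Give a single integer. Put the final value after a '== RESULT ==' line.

Trace the traversal:
N0 x:[29,97/2] y:[97/3,134/3] z:[91/3,133/3] -> hit [97/3,133/3], descend [3, 4, 6, 7]
  N3 x:[29,38] y:[97/3,113/3] z:[94/3,124/3] -> hit [97/3,113/3], descend [2, 5]
    N2 x:[30,34] y:[97/3,113/3] z:[94/3,106/3] -> hit [97/3,34] leaf, test {P7(miss), P8(miss), P12@t=33}
    N5 x:[29,38] y:[101/3,113/3] z:[109/3,124/3] -> hit [109/3,113/3] leaf, test {P1(miss), P4(miss), P15(miss)}
  N4 x:[91/2,97/2] y:[110/3,122/3] z:[104/3,121/3] -> miss, prune
  N6 x:[81/2,91/2] y:[34,134/3] z:[91/3,106/3] -> miss, prune
  N7 x:[32,37] y:[119/3,130/3] z:[92/3,133/3] -> miss, prune

Visited [0, 3, 2, 5, 4, 6, 7]. Tests: 7 box, 2 leaf. Nearest: P12.

== RESULT ==
7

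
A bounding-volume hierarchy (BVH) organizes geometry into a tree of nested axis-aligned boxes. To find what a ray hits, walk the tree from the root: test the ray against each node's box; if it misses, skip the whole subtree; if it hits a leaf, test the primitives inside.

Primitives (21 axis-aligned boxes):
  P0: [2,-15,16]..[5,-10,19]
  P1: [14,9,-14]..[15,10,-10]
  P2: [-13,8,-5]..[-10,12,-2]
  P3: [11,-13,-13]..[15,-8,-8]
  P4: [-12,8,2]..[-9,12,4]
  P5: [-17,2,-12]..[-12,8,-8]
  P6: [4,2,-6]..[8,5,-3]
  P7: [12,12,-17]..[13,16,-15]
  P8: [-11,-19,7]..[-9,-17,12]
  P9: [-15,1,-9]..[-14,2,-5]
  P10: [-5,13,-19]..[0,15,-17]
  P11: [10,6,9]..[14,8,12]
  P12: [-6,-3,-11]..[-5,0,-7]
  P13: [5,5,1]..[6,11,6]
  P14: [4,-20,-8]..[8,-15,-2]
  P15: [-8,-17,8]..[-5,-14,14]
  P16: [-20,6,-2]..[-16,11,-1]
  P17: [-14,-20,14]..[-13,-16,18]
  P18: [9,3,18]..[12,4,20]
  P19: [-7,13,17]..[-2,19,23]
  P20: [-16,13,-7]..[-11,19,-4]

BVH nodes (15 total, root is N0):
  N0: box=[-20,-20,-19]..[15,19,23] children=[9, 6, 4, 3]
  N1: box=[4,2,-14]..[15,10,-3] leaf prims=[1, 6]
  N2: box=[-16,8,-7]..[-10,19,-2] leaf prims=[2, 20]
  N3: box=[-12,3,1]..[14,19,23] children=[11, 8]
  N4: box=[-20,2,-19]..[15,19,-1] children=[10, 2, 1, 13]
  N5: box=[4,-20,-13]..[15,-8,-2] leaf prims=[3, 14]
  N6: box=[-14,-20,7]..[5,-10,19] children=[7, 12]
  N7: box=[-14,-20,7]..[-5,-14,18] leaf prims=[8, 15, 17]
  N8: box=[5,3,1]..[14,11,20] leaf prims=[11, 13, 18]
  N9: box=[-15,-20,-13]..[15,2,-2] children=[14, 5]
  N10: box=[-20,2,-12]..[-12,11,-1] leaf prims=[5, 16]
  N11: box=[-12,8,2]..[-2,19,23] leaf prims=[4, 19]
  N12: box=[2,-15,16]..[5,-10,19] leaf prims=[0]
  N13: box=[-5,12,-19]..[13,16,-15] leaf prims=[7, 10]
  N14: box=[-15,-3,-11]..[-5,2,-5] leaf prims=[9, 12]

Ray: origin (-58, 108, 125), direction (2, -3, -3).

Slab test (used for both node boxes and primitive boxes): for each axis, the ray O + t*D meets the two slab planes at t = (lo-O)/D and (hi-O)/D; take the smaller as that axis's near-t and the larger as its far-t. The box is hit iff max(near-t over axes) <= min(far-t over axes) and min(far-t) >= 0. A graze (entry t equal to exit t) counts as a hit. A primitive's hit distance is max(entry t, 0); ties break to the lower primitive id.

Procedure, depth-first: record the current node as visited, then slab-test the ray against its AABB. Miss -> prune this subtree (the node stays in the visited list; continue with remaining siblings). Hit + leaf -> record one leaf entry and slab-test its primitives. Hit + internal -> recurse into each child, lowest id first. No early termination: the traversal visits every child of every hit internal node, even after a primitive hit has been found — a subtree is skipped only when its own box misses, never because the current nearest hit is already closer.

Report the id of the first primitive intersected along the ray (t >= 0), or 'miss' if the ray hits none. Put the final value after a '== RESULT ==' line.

Traverse from the root:
N0 x:[19,73/2] y:[89/3,128/3] z:[34,48] -> hit [34,73/2], descend [3, 4, 6, 9]
  N3 x:[23,36] y:[89/3,35] z:[34,124/3] -> hit [34,35], descend [8, 11]
    N8 x:[63/2,36] y:[97/3,35] z:[35,124/3] -> hit [35,35] leaf, test {P11(miss), P13(miss), P18@t=35}
    N11 x:[23,28] y:[89/3,100/3] z:[34,41] -> miss, prune
  N4 x:[19,73/2] y:[89/3,106/3] z:[42,48] -> miss, prune
  N6 x:[22,63/2] y:[118/3,128/3] z:[106/3,118/3] -> miss, prune
  N9 x:[43/2,73/2] y:[106/3,128/3] z:[127/3,46] -> miss, prune

Summary -> nodes [0, 3, 8, 11, 4, 6, 9]; box-tests=7; leaf-entries=1; first=P18

== RESULT ==
18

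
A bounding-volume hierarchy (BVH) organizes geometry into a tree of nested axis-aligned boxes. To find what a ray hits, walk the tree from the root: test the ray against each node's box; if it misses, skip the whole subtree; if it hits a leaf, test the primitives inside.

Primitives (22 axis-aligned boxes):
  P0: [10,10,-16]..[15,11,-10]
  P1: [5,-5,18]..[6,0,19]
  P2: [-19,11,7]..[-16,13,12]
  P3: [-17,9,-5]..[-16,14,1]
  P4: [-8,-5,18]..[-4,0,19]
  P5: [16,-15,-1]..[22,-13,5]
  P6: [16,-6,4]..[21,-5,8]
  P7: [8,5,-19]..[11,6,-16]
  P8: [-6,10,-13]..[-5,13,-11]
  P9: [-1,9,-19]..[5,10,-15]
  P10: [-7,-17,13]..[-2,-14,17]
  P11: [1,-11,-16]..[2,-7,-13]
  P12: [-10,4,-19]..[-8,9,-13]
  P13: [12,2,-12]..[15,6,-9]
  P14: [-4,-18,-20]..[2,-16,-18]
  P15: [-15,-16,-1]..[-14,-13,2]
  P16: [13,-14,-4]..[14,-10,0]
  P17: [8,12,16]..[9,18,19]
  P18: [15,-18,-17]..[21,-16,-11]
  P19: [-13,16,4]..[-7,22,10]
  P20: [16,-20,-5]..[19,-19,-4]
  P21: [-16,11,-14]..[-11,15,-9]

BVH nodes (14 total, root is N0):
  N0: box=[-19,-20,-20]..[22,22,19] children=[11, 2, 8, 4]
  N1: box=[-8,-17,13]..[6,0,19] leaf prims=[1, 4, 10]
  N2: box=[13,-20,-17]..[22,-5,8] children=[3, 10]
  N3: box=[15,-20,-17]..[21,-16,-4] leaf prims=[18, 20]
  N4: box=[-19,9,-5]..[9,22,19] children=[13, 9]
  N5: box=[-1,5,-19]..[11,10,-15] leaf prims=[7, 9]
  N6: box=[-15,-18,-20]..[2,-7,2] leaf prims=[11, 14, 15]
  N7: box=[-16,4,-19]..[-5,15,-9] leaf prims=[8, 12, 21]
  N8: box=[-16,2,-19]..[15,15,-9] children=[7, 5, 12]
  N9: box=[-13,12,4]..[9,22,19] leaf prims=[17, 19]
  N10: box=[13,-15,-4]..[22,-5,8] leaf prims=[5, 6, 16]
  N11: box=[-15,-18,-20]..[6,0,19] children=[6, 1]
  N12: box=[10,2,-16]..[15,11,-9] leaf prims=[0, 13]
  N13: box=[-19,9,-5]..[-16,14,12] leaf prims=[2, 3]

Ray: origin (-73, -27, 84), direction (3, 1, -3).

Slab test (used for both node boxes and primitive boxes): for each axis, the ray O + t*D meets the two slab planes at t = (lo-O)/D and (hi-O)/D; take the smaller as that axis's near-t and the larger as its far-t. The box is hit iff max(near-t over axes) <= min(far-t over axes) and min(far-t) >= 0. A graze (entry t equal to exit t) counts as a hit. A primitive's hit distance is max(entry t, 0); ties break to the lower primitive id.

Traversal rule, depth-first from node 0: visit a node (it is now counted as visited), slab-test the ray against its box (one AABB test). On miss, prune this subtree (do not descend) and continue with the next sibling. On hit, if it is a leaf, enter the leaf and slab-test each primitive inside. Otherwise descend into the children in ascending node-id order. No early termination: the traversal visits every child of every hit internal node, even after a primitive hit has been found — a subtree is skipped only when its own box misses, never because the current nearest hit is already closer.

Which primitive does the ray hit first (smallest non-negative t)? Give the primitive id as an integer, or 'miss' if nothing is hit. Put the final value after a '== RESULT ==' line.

Trace the traversal:
N0 x:[18,95/3] y:[7,49] z:[65/3,104/3] -> hit [65/3,95/3], descend [2, 4, 8, 11]
  N2 x:[86/3,95/3] y:[7,22] z:[76/3,101/3] -> miss, prune
  N4 x:[18,82/3] y:[36,49] z:[65/3,89/3] -> miss, prune
  N8 x:[19,88/3] y:[29,42] z:[31,103/3] -> miss, prune
  N11 x:[58/3,79/3] y:[9,27] z:[65/3,104/3] -> hit [65/3,79/3], descend [1, 6]
    N1 x:[65/3,79/3] y:[10,27] z:[65/3,71/3] -> hit [65/3,71/3] leaf, test {P1(miss), P4@t=22, P10(miss)}
    N6 x:[58/3,25] y:[9,20] z:[82/3,104/3] -> miss, prune

order=[0, 2, 4, 8, 11, 1, 6]  |boxes|=7  |leaves|=1  hit=P4

== RESULT ==
4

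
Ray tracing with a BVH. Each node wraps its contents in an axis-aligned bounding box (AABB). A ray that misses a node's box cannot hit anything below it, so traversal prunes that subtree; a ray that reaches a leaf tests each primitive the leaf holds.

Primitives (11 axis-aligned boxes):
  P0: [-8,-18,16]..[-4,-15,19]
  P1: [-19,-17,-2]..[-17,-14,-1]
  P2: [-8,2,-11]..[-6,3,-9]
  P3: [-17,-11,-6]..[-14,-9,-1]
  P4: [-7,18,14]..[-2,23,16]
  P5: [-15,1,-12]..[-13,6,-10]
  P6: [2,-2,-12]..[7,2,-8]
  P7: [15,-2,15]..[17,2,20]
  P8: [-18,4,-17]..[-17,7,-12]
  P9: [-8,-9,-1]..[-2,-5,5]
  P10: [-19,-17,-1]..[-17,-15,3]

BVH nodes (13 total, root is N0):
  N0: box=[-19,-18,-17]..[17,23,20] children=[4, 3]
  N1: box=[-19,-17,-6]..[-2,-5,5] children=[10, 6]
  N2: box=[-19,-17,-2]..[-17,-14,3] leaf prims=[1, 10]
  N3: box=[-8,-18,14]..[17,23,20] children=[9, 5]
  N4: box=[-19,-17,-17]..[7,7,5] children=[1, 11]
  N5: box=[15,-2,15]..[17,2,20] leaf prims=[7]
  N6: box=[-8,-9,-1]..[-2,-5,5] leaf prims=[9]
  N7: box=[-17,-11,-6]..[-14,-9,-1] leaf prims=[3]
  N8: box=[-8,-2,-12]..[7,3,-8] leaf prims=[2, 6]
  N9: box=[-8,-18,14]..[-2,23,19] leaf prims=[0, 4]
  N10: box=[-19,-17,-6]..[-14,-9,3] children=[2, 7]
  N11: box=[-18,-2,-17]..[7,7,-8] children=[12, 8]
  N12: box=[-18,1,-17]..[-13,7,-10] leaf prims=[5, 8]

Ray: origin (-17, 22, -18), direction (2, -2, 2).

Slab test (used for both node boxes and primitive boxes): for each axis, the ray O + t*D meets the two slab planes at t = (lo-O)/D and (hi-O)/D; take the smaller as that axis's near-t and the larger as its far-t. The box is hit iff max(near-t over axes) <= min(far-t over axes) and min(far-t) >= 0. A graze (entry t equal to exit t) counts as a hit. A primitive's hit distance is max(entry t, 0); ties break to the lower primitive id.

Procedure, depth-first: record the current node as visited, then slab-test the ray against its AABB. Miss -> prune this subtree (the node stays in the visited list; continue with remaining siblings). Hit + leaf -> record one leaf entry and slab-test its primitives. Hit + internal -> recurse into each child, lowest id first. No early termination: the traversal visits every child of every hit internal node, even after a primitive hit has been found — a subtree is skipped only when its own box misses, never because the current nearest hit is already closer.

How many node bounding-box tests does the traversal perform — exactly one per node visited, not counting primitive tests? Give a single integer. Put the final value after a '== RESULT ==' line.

Walk:
N0 x:[-1,17] y:[-1/2,20] z:[1/2,19] -> hit [1/2,17], descend [3, 4]
  N3 x:[9/2,17] y:[-1/2,20] z:[16,19] -> hit [16,17], descend [5, 9]
    N5 x:[16,17] y:[10,12] z:[33/2,19] -> miss, prune
    N9 x:[9/2,15/2] y:[-1/2,20] z:[16,37/2] -> miss, prune
  N4 x:[-1,12] y:[15/2,39/2] z:[1/2,23/2] -> hit [15/2,23/2], descend [1, 11]
    N1 x:[-1,15/2] y:[27/2,39/2] z:[6,23/2] -> miss, prune
    N11 x:[-1/2,12] y:[15/2,12] z:[1/2,5] -> miss, prune

order=[0, 3, 5, 9, 4, 1, 11]  |boxes|=7  |leaves|=0  hit=miss

== RESULT ==
7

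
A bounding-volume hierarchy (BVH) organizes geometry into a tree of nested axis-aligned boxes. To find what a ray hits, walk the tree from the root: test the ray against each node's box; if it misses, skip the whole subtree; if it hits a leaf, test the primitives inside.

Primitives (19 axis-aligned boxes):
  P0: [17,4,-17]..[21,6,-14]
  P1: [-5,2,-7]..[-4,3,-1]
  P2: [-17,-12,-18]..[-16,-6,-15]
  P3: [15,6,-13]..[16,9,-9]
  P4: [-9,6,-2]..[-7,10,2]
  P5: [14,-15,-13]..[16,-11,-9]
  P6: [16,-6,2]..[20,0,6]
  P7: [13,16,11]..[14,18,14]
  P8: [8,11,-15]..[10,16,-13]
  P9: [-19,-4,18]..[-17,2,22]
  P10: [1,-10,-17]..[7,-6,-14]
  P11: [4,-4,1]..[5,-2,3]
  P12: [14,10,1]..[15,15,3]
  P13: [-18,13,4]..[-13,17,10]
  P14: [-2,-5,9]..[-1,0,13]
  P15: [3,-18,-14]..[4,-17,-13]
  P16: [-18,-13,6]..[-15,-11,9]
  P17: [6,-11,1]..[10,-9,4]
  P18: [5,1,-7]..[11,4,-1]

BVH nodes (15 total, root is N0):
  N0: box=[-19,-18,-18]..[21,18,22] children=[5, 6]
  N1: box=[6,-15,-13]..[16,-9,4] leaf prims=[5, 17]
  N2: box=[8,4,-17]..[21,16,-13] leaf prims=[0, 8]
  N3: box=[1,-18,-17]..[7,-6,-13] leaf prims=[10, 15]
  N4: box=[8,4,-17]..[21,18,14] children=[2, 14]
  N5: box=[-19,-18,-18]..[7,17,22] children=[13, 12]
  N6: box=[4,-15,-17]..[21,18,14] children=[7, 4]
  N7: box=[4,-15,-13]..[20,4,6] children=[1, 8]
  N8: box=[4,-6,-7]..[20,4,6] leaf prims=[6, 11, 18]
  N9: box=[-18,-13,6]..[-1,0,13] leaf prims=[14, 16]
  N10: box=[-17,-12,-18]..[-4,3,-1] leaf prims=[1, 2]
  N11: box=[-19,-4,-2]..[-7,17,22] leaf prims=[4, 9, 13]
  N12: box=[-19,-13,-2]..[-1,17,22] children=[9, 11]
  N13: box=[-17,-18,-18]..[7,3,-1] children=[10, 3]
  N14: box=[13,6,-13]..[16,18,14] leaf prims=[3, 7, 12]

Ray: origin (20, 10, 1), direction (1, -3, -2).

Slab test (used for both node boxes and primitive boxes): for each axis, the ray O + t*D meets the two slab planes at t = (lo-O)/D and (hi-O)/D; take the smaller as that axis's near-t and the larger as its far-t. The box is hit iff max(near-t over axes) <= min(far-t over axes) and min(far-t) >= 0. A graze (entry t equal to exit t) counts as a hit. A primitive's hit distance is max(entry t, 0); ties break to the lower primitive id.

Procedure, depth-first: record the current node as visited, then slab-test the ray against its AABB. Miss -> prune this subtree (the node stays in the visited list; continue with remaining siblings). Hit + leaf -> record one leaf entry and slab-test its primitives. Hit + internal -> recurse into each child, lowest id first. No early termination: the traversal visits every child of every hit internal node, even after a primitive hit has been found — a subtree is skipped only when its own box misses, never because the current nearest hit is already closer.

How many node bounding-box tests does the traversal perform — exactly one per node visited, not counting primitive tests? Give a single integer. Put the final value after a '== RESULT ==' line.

Trace the traversal:
N0 x:[-39,1] y:[-8/3,28/3] z:[-21/2,19/2] -> hit [-8/3,1], descend [5, 6]
  N5 x:[-39,-13] y:[-7/3,28/3] z:[-21/2,19/2] -> miss, prune
  N6 x:[-16,1] y:[-8/3,25/3] z:[-13/2,9] -> hit [-8/3,1], descend [4, 7]
    N4 x:[-12,1] y:[-8/3,2] z:[-13/2,9] -> hit [-8/3,1], descend [2, 14]
      N2 x:[-12,1] y:[-2,2] z:[7,9] -> miss, prune
      N14 x:[-7,-4] y:[-8/3,4/3] z:[-13/2,7] -> miss, prune
    N7 x:[-16,0] y:[2,25/3] z:[-5/2,7] -> miss, prune

Visited [0, 5, 6, 4, 2, 14, 7]. Tests: 7 box, 0 leaf. Nearest: miss.

== RESULT ==
7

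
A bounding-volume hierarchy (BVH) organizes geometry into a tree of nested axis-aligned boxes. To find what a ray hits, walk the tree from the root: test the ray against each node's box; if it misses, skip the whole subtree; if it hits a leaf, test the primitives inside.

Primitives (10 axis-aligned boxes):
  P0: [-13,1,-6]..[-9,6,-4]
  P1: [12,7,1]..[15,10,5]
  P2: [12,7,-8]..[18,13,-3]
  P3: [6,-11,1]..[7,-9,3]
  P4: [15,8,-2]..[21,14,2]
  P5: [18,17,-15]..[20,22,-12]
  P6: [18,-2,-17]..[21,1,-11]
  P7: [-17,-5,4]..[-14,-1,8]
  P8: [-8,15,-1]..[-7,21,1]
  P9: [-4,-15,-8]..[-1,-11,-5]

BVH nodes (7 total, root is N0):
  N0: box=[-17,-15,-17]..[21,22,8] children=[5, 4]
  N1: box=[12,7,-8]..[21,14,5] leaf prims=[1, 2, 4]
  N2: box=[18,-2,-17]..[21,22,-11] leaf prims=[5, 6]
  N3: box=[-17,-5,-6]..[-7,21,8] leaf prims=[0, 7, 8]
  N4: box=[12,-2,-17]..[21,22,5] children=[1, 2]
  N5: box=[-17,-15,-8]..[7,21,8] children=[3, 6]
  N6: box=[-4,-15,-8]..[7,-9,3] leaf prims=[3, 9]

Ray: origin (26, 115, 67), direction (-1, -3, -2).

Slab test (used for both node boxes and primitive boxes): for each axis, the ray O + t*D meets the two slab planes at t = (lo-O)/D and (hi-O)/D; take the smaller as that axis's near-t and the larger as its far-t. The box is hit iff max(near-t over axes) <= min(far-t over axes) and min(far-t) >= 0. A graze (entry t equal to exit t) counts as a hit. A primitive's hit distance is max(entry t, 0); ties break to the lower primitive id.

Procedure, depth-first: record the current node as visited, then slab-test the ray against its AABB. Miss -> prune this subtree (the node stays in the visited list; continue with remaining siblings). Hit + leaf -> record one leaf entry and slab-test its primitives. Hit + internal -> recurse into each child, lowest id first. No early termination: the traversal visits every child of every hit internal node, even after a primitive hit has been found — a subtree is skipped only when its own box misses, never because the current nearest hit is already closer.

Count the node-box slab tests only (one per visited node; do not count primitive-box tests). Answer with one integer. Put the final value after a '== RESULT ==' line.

Traverse from the root:
N0 x:[5,43] y:[31,130/3] z:[59/2,42] -> hit [31,42], descend [4, 5]
  N4 x:[5,14] y:[31,39] z:[31,42] -> miss, prune
  N5 x:[19,43] y:[94/3,130/3] z:[59/2,75/2] -> hit [94/3,75/2], descend [3, 6]
    N3 x:[33,43] y:[94/3,40] z:[59/2,73/2] -> hit [33,73/2] leaf, test {P0@t=109/3, P7(miss), P8@t=33}
    N6 x:[19,30] y:[124/3,130/3] z:[32,75/2] -> miss, prune

order=[0, 4, 5, 3, 6]  |boxes|=5  |leaves|=1  hit=P8

== RESULT ==
5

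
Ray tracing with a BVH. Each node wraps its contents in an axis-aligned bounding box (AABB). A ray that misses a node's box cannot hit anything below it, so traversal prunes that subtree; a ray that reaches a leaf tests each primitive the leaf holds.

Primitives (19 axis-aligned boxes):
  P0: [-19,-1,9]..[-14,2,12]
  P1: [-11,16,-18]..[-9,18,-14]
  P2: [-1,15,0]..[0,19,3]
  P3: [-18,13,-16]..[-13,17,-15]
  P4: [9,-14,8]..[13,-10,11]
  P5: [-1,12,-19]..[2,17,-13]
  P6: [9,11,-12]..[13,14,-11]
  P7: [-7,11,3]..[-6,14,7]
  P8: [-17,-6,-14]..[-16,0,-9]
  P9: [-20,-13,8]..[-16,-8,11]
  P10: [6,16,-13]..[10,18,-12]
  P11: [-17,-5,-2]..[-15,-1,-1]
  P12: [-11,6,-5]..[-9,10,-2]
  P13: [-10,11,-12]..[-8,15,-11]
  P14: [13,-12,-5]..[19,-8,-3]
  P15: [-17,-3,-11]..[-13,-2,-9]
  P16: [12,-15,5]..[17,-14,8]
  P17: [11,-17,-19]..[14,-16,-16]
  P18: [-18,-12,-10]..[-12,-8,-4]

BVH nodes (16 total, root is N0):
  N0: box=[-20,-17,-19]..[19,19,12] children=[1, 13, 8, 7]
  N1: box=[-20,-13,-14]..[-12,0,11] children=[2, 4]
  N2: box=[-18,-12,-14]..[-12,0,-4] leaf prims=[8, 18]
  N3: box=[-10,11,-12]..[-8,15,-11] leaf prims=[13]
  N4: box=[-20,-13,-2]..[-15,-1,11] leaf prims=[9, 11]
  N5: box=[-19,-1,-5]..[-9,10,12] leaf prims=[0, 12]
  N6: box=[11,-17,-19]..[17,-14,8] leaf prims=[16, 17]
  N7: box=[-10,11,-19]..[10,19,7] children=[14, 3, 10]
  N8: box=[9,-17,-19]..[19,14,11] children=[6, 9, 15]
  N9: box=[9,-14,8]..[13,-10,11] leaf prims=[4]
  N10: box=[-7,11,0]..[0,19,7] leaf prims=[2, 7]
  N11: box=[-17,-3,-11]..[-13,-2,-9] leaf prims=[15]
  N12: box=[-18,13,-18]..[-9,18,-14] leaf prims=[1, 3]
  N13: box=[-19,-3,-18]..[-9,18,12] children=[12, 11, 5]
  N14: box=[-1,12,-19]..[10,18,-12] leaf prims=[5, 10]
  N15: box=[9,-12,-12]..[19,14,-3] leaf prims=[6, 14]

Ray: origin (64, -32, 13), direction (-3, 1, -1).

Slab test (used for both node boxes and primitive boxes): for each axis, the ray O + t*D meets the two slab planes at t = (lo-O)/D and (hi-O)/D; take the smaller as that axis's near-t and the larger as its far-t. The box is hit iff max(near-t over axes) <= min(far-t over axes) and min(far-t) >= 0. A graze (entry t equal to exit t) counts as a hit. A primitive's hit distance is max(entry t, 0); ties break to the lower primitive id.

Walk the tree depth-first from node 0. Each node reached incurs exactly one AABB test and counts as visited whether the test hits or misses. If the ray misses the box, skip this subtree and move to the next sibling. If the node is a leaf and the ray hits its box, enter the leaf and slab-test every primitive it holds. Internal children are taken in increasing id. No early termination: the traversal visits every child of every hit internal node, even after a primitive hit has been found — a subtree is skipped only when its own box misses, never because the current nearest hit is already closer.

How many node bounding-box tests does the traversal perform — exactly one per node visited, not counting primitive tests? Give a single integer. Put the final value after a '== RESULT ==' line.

Traverse from the root:
N0 x:[15,28] y:[15,51] z:[1,32] -> hit [15,28], descend [1, 7, 8, 13]
  N1 x:[76/3,28] y:[19,32] z:[2,27] -> hit [76/3,27], descend [2, 4]
    N2 x:[76/3,82/3] y:[20,32] z:[17,27] -> hit [76/3,27] leaf, test {P8@t=80/3, P18(miss)}
    N4 x:[79/3,28] y:[19,31] z:[2,15] -> miss, prune
  N7 x:[18,74/3] y:[43,51] z:[6,32] -> miss, prune
  N8 x:[15,55/3] y:[15,46] z:[2,32] -> hit [15,55/3], descend [6, 9, 15]
    N6 x:[47/3,53/3] y:[15,18] z:[5,32] -> hit [47/3,53/3] leaf, test {P16(miss), P17(miss)}
    N9 x:[17,55/3] y:[18,22] z:[2,5] -> miss, prune
    N15 x:[15,55/3] y:[20,46] z:[16,25] -> miss, prune
  N13 x:[73/3,83/3] y:[29,50] z:[1,31] -> miss, prune

Summary -> nodes [0, 1, 2, 4, 7, 8, 6, 9, 15, 13]; box-tests=10; leaf-entries=2; first=P8

== RESULT ==
10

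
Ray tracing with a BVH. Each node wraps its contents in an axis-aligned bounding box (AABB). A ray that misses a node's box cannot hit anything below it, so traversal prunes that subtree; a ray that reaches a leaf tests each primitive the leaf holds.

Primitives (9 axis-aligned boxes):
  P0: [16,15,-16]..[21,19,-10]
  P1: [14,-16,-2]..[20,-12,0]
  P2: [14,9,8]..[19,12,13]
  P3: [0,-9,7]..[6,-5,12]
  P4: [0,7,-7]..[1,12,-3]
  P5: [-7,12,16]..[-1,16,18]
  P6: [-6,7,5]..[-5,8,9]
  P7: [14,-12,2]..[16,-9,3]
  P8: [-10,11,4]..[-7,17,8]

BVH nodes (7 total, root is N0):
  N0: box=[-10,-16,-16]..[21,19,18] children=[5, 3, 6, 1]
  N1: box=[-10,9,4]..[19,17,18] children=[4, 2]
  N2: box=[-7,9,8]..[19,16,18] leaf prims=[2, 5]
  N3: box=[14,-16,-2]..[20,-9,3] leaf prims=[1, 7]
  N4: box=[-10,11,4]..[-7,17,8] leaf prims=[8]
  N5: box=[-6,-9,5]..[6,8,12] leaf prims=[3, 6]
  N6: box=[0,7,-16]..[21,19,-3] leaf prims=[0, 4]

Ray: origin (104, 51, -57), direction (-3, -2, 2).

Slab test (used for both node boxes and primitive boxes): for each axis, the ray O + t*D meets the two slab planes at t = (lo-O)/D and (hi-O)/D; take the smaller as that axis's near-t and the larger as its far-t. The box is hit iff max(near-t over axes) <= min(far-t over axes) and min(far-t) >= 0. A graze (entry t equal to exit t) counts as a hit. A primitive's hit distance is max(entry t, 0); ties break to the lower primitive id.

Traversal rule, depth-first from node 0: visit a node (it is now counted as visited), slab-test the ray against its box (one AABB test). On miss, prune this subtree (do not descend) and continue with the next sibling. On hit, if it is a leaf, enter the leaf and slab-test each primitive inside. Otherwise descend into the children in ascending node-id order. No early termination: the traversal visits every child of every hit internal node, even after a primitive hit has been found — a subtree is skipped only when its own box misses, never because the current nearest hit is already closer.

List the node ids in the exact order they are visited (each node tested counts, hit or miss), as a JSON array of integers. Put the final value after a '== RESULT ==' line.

Walk:
N0 x:[83/3,38] y:[16,67/2] z:[41/2,75/2] -> hit [83/3,67/2], descend [1, 3, 5, 6]
  N1 x:[85/3,38] y:[17,21] z:[61/2,75/2] -> miss, prune
  N3 x:[28,30] y:[30,67/2] z:[55/2,30] -> hit [30,30] leaf, test {P1(miss), P7@t=30}
  N5 x:[98/3,110/3] y:[43/2,30] z:[31,69/2] -> miss, prune
  N6 x:[83/3,104/3] y:[16,22] z:[41/2,27] -> miss, prune

Summary -> nodes [0, 1, 3, 5, 6]; box-tests=5; leaf-entries=1; first=P7

== RESULT ==
[0, 1, 3, 5, 6]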